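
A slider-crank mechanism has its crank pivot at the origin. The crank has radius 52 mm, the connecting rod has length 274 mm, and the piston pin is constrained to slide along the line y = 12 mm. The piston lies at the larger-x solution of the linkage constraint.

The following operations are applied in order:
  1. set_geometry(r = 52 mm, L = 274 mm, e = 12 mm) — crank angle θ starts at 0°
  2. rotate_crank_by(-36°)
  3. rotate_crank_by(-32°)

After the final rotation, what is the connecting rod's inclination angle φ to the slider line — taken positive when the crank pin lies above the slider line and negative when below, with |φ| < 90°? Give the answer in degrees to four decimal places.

set_geometry: r = 52 mm, L = 274 mm, e = 12 mm; θ ← 0°
rotate_crank_by(-36°): θ ← 0° -36° = -36°
rotate_crank_by(-32°): θ ← -36° -32° = -68°
crank pin P = (r cos θ, r sin θ) = (19.479543, -48.213560)
h = r sin θ − e = -48.213560 − 12 = -60.213560
sin φ = h / L = -60.213560 / 274 = -0.21975752
φ = arcsin(-0.21975752) = -12.694791°

-12.6948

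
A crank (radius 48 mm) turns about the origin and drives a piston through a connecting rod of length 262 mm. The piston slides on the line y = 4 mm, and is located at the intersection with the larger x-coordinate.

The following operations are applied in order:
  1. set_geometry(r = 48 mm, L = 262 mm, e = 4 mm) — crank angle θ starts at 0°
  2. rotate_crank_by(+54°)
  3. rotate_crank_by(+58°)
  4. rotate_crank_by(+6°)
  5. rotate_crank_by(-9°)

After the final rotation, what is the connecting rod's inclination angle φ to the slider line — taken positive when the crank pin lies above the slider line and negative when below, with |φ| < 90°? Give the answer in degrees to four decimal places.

9.0884

set_geometry: r = 48 mm, L = 262 mm, e = 4 mm; θ ← 0°
rotate_crank_by(+54°): θ ← 0° +54° = 54°
rotate_crank_by(+58°): θ ← 54° +58° = 112°
rotate_crank_by(+6°): θ ← 112° +6° = 118°
rotate_crank_by(-9°): θ ← 118° -9° = 109°
crank pin P = (r cos θ, r sin θ) = (-15.627271, 45.384892)
h = r sin θ − e = 45.384892 − 4 = 41.384892
sin φ = h / L = 41.384892 / 262 = 0.15795760
φ = arcsin(0.15795760) = 9.088368°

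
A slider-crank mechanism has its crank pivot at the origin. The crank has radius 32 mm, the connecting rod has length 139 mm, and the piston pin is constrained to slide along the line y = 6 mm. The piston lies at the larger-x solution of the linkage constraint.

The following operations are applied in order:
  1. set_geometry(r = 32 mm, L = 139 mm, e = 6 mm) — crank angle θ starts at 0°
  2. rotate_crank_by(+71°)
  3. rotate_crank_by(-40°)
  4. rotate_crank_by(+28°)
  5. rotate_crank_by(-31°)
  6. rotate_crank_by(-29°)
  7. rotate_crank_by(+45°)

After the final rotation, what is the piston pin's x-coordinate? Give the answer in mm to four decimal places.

161.0682

set_geometry: r = 32 mm, L = 139 mm, e = 6 mm; θ ← 0°
rotate_crank_by(+71°): θ ← 0° +71° = 71°
rotate_crank_by(-40°): θ ← 71° -40° = 31°
rotate_crank_by(+28°): θ ← 31° +28° = 59°
rotate_crank_by(-31°): θ ← 59° -31° = 28°
rotate_crank_by(-29°): θ ← 28° -29° = -1°
rotate_crank_by(+45°): θ ← -1° +45° = 44°
crank pin P = (r cos θ, r sin θ) = (23.018874, 22.229068)
h = r sin θ − e = 22.229068 − 6 = 16.229068
x = r cos θ + √(L² − h²) = 23.018874 + √(19321.0 − 263.3826) = 23.018874 + 138.049329 = 161.068203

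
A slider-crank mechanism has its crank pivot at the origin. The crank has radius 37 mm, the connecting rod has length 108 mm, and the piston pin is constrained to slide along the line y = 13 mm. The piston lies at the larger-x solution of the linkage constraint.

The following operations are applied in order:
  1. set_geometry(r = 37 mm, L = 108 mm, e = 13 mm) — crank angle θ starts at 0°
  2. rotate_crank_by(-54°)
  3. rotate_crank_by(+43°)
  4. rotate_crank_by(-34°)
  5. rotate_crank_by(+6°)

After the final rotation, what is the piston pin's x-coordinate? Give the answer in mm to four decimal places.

set_geometry: r = 37 mm, L = 108 mm, e = 13 mm; θ ← 0°
rotate_crank_by(-54°): θ ← 0° -54° = -54°
rotate_crank_by(+43°): θ ← -54° +43° = -11°
rotate_crank_by(-34°): θ ← -11° -34° = -45°
rotate_crank_by(+6°): θ ← -45° +6° = -39°
crank pin P = (r cos θ, r sin θ) = (28.754401, -23.284854)
h = r sin θ − e = -23.284854 − 13 = -36.284854
x = r cos θ + √(L² − h²) = 28.754401 + √(11664.0 − 1316.5907) = 28.754401 + 101.722217 = 130.476617

130.4766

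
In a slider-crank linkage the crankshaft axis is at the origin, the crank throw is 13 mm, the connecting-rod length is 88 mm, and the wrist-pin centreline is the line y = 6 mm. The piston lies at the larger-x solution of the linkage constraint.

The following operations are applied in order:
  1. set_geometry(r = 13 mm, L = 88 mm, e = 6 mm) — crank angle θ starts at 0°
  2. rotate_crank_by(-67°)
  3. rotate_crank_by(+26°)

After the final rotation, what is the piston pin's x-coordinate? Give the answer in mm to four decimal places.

set_geometry: r = 13 mm, L = 88 mm, e = 6 mm; θ ← 0°
rotate_crank_by(-67°): θ ← 0° -67° = -67°
rotate_crank_by(+26°): θ ← -67° +26° = -41°
crank pin P = (r cos θ, r sin θ) = (9.811225, -8.528767)
h = r sin θ − e = -8.528767 − 6 = -14.528767
x = r cos θ + √(L² − h²) = 9.811225 + √(7744.0 − 211.0851) = 9.811225 + 86.792367 = 96.603591

96.6036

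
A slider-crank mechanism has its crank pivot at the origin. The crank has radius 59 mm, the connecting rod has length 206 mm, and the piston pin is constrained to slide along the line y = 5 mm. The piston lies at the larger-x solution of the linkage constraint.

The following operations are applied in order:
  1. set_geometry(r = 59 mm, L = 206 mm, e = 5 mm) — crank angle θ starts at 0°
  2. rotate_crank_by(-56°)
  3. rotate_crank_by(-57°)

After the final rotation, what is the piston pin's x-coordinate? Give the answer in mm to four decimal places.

174.2242

set_geometry: r = 59 mm, L = 206 mm, e = 5 mm; θ ← 0°
rotate_crank_by(-56°): θ ← 0° -56° = -56°
rotate_crank_by(-57°): θ ← -56° -57° = -113°
crank pin P = (r cos θ, r sin θ) = (-23.053137, -54.309786)
h = r sin θ − e = -54.309786 − 5 = -59.309786
x = r cos θ + √(L² − h²) = -23.053137 + √(42436.0 − 3517.6508) = -23.053137 + 197.277341 = 174.224204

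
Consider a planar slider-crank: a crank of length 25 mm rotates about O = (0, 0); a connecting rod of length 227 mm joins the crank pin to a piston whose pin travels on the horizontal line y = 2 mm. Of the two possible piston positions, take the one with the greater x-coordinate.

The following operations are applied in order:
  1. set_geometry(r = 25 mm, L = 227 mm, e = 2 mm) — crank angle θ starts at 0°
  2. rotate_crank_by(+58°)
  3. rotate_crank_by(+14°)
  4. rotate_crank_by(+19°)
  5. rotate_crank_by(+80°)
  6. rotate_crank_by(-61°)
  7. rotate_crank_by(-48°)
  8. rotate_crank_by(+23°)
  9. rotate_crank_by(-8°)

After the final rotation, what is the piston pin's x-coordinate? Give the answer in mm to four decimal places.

set_geometry: r = 25 mm, L = 227 mm, e = 2 mm; θ ← 0°
rotate_crank_by(+58°): θ ← 0° +58° = 58°
rotate_crank_by(+14°): θ ← 58° +14° = 72°
rotate_crank_by(+19°): θ ← 72° +19° = 91°
rotate_crank_by(+80°): θ ← 91° +80° = 171°
rotate_crank_by(-61°): θ ← 171° -61° = 110°
rotate_crank_by(-48°): θ ← 110° -48° = 62°
rotate_crank_by(+23°): θ ← 62° +23° = 85°
rotate_crank_by(-8°): θ ← 85° -8° = 77°
crank pin P = (r cos θ, r sin θ) = (5.623776, 24.359252)
h = r sin θ − e = 24.359252 − 2 = 22.359252
x = r cos θ + √(L² − h²) = 5.623776 + √(51529.0 − 499.9361) = 5.623776 + 225.896135 = 231.519911

231.5199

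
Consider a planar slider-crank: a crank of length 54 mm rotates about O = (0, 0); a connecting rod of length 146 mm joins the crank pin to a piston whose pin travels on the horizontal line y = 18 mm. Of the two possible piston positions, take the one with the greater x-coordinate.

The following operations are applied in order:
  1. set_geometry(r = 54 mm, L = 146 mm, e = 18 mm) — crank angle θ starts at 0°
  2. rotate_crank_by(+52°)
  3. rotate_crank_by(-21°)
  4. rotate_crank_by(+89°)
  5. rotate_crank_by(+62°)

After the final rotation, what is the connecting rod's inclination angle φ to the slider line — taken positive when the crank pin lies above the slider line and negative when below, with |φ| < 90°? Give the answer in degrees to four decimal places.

set_geometry: r = 54 mm, L = 146 mm, e = 18 mm; θ ← 0°
rotate_crank_by(+52°): θ ← 0° +52° = 52°
rotate_crank_by(-21°): θ ← 52° -21° = 31°
rotate_crank_by(+89°): θ ← 31° +89° = 120°
rotate_crank_by(+62°): θ ← 120° +62° = 182°
crank pin P = (r cos θ, r sin θ) = (-53.967105, -1.884573)
h = r sin θ − e = -1.884573 − 18 = -19.884573
sin φ = h / L = -19.884573 / 146 = -0.13619570
φ = arcsin(-0.13619570) = -7.827767°

-7.8278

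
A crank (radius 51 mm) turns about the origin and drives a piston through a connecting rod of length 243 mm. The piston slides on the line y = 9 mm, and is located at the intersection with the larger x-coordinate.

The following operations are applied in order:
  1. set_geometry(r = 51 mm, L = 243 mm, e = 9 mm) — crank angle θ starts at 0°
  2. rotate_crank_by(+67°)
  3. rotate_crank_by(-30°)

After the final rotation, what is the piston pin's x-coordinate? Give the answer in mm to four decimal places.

282.7602

set_geometry: r = 51 mm, L = 243 mm, e = 9 mm; θ ← 0°
rotate_crank_by(+67°): θ ← 0° +67° = 67°
rotate_crank_by(-30°): θ ← 67° -30° = 37°
crank pin P = (r cos θ, r sin θ) = (40.730411, 30.692566)
h = r sin θ − e = 30.692566 − 9 = 21.692566
x = r cos θ + √(L² − h²) = 40.730411 + √(59049.0 − 470.5674) = 40.730411 + 242.029818 = 282.760229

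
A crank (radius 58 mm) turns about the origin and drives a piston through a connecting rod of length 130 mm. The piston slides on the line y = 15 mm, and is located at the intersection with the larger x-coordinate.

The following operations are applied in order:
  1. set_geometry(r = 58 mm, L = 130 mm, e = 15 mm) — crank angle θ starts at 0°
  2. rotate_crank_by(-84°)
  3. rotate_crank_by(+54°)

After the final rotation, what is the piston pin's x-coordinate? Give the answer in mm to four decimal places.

172.5569

set_geometry: r = 58 mm, L = 130 mm, e = 15 mm; θ ← 0°
rotate_crank_by(-84°): θ ← 0° -84° = -84°
rotate_crank_by(+54°): θ ← -84° +54° = -30°
crank pin P = (r cos θ, r sin θ) = (50.229473, -29.000000)
h = r sin θ − e = -29.000000 − 15 = -44.000000
x = r cos θ + √(L² − h²) = 50.229473 + √(16900.0 − 1936.0000) = 50.229473 + 122.327429 = 172.556903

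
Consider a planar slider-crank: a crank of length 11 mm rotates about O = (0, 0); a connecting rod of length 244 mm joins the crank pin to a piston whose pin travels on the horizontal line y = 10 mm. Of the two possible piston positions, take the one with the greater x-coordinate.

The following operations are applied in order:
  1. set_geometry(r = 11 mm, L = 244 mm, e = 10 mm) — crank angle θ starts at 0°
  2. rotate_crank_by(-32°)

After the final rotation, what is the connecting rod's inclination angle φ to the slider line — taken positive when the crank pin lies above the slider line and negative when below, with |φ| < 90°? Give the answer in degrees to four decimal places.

-3.7196

set_geometry: r = 11 mm, L = 244 mm, e = 10 mm; θ ← 0°
rotate_crank_by(-32°): θ ← 0° -32° = -32°
crank pin P = (r cos θ, r sin θ) = (9.328529, -5.829112)
h = r sin θ − e = -5.829112 − 10 = -15.829112
sin φ = h / L = -15.829112 / 244 = -0.06487341
φ = arcsin(-0.06487341) = -3.719585°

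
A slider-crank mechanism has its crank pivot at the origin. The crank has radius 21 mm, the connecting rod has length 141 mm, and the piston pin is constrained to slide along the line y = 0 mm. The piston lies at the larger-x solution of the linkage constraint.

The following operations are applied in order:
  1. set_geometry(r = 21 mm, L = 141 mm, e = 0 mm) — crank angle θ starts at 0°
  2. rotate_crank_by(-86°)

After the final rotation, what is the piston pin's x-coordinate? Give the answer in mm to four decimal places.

140.9000

set_geometry: r = 21 mm, L = 141 mm, e = 0 mm; θ ← 0°
rotate_crank_by(-86°): θ ← 0° -86° = -86°
crank pin P = (r cos θ, r sin θ) = (1.464886, -20.948845)
h = r sin θ − e = -20.948845 − 0 = -20.948845
x = r cos θ + √(L² − h²) = 1.464886 + √(19881.0 − 438.8541) = 1.464886 + 139.435096 = 140.899982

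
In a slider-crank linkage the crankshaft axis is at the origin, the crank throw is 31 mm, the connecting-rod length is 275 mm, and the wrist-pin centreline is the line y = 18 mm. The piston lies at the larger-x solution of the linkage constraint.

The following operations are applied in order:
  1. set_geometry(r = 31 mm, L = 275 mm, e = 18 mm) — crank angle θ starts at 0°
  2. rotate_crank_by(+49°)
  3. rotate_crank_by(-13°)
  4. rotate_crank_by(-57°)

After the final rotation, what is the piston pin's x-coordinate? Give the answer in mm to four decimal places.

302.3960

set_geometry: r = 31 mm, L = 275 mm, e = 18 mm; θ ← 0°
rotate_crank_by(+49°): θ ← 0° +49° = 49°
rotate_crank_by(-13°): θ ← 49° -13° = 36°
rotate_crank_by(-57°): θ ← 36° -57° = -21°
crank pin P = (r cos θ, r sin θ) = (28.940993, -11.109406)
h = r sin θ − e = -11.109406 − 18 = -29.109406
x = r cos θ + √(L² − h²) = 28.940993 + √(75625.0 − 847.3575) = 28.940993 + 273.455010 = 302.396003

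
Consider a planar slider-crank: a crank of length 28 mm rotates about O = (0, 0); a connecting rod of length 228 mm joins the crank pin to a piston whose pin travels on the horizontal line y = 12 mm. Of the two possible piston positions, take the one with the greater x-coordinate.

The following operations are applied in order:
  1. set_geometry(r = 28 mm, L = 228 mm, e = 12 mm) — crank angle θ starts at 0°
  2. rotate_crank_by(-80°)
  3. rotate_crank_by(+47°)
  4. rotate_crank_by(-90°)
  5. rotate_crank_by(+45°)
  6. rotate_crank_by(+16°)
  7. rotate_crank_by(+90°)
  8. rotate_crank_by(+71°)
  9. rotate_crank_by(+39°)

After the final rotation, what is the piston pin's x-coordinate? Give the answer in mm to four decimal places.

set_geometry: r = 28 mm, L = 228 mm, e = 12 mm; θ ← 0°
rotate_crank_by(-80°): θ ← 0° -80° = -80°
rotate_crank_by(+47°): θ ← -80° +47° = -33°
rotate_crank_by(-90°): θ ← -33° -90° = -123°
rotate_crank_by(+45°): θ ← -123° +45° = -78°
rotate_crank_by(+16°): θ ← -78° +16° = -62°
rotate_crank_by(+90°): θ ← -62° +90° = 28°
rotate_crank_by(+71°): θ ← 28° +71° = 99°
rotate_crank_by(+39°): θ ← 99° +39° = 138°
crank pin P = (r cos θ, r sin θ) = (-20.808055, 18.735657)
h = r sin θ − e = 18.735657 − 12 = 6.735657
x = r cos θ + √(L² − h²) = -20.808055 + √(51984.0 − 45.3691) = -20.808055 + 227.900485 = 207.092430

207.0924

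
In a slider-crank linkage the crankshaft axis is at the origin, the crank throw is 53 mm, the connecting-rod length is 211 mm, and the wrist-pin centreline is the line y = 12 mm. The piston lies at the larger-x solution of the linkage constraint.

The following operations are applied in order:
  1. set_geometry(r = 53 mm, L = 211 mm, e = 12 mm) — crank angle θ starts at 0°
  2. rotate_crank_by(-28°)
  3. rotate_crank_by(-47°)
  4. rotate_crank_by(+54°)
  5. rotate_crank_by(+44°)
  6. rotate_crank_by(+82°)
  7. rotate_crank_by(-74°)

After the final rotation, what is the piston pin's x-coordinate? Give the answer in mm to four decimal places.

set_geometry: r = 53 mm, L = 211 mm, e = 12 mm; θ ← 0°
rotate_crank_by(-28°): θ ← 0° -28° = -28°
rotate_crank_by(-47°): θ ← -28° -47° = -75°
rotate_crank_by(+54°): θ ← -75° +54° = -21°
rotate_crank_by(+44°): θ ← -21° +44° = 23°
rotate_crank_by(+82°): θ ← 23° +82° = 105°
rotate_crank_by(-74°): θ ← 105° -74° = 31°
crank pin P = (r cos θ, r sin θ) = (45.429867, 27.297018)
h = r sin θ − e = 27.297018 − 12 = 15.297018
x = r cos θ + √(L² − h²) = 45.429867 + √(44521.0 − 233.9988) = 45.429867 + 210.444770 = 255.874637

255.8746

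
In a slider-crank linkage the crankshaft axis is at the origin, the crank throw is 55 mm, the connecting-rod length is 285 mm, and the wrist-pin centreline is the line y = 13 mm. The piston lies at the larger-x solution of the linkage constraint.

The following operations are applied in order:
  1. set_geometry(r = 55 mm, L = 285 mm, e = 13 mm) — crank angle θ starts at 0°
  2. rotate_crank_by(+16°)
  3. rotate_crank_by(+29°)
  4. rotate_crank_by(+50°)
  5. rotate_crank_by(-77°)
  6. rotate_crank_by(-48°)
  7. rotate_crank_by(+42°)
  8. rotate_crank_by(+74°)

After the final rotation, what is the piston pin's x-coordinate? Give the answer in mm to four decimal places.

285.7448

set_geometry: r = 55 mm, L = 285 mm, e = 13 mm; θ ← 0°
rotate_crank_by(+16°): θ ← 0° +16° = 16°
rotate_crank_by(+29°): θ ← 16° +29° = 45°
rotate_crank_by(+50°): θ ← 45° +50° = 95°
rotate_crank_by(-77°): θ ← 95° -77° = 18°
rotate_crank_by(-48°): θ ← 18° -48° = -30°
rotate_crank_by(+42°): θ ← -30° +42° = 12°
rotate_crank_by(+74°): θ ← 12° +74° = 86°
crank pin P = (r cos θ, r sin θ) = (3.836606, 54.866023)
h = r sin θ − e = 54.866023 − 13 = 41.866023
x = r cos θ + √(L² − h²) = 3.836606 + √(81225.0 − 1752.7639) = 3.836606 + 281.908205 = 285.744811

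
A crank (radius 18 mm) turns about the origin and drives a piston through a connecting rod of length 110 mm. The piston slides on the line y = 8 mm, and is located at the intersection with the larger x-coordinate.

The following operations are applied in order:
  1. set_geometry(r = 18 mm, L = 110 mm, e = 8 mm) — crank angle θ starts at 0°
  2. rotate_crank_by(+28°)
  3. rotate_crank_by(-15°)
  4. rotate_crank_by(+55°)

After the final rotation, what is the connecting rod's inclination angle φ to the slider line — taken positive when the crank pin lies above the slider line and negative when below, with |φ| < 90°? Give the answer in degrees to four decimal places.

4.5307

set_geometry: r = 18 mm, L = 110 mm, e = 8 mm; θ ← 0°
rotate_crank_by(+28°): θ ← 0° +28° = 28°
rotate_crank_by(-15°): θ ← 28° -15° = 13°
rotate_crank_by(+55°): θ ← 13° +55° = 68°
crank pin P = (r cos θ, r sin θ) = (6.742919, 16.689309)
h = r sin θ − e = 16.689309 − 8 = 8.689309
sin φ = h / L = 8.689309 / 110 = 0.07899372
φ = arcsin(0.07899372) = 4.530727°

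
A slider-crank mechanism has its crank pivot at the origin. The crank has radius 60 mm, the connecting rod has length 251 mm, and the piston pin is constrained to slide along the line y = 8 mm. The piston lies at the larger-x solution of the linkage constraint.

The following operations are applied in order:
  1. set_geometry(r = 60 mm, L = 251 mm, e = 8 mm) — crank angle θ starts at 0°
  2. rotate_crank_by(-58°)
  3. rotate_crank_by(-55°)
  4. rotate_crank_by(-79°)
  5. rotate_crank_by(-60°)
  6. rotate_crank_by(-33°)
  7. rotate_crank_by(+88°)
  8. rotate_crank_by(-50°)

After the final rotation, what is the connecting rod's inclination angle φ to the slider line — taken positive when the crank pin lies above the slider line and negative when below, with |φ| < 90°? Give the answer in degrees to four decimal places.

10.8459

set_geometry: r = 60 mm, L = 251 mm, e = 8 mm; θ ← 0°
rotate_crank_by(-58°): θ ← 0° -58° = -58°
rotate_crank_by(-55°): θ ← -58° -55° = -113°
rotate_crank_by(-79°): θ ← -113° -79° = -192°
rotate_crank_by(-60°): θ ← -192° -60° = -252°
rotate_crank_by(-33°): θ ← -252° -33° = -285°
rotate_crank_by(+88°): θ ← -285° +88° = -197°
rotate_crank_by(-50°): θ ← -197° -50° = -247°
crank pin P = (r cos θ, r sin θ) = (-23.443868, 55.230291)
h = r sin θ − e = 55.230291 − 8 = 47.230291
sin φ = h / L = 47.230291 / 251 = 0.18816849
φ = arcsin(0.18816849) = 10.845919°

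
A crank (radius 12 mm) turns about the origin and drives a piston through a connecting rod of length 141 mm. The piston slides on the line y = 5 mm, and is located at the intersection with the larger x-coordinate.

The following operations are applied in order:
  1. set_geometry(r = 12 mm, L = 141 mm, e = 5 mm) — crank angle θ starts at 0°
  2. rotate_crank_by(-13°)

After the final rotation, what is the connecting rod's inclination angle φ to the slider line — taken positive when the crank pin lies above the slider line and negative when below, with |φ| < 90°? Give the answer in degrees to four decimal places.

-3.1302

set_geometry: r = 12 mm, L = 141 mm, e = 5 mm; θ ← 0°
rotate_crank_by(-13°): θ ← 0° -13° = -13°
crank pin P = (r cos θ, r sin θ) = (11.692441, -2.699413)
h = r sin θ − e = -2.699413 − 5 = -7.699413
sin φ = h / L = -7.699413 / 141 = -0.05460576
φ = arcsin(-0.05460576) = -3.130237°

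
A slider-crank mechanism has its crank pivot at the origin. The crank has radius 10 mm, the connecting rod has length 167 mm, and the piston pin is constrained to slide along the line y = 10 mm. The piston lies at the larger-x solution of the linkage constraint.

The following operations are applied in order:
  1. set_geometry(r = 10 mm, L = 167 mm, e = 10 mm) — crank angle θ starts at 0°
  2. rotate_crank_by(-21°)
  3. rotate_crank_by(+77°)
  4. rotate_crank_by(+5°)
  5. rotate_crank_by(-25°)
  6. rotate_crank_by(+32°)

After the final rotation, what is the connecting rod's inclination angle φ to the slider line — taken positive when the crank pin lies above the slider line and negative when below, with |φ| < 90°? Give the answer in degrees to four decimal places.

-0.2498

set_geometry: r = 10 mm, L = 167 mm, e = 10 mm; θ ← 0°
rotate_crank_by(-21°): θ ← 0° -21° = -21°
rotate_crank_by(+77°): θ ← -21° +77° = 56°
rotate_crank_by(+5°): θ ← 56° +5° = 61°
rotate_crank_by(-25°): θ ← 61° -25° = 36°
rotate_crank_by(+32°): θ ← 36° +32° = 68°
crank pin P = (r cos θ, r sin θ) = (3.746066, 9.271839)
h = r sin θ − e = 9.271839 − 10 = -0.728161
sin φ = h / L = -0.728161 / 167 = -0.00436025
φ = arcsin(-0.00436025) = -0.249825°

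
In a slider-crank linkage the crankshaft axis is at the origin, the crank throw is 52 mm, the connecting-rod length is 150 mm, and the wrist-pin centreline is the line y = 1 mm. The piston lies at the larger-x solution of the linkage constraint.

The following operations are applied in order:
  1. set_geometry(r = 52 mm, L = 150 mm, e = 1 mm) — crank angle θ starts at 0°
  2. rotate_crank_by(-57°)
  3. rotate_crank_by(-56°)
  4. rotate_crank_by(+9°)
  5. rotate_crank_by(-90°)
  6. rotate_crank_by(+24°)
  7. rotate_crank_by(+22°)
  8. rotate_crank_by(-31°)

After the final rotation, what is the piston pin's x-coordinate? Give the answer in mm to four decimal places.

97.9958

set_geometry: r = 52 mm, L = 150 mm, e = 1 mm; θ ← 0°
rotate_crank_by(-57°): θ ← 0° -57° = -57°
rotate_crank_by(-56°): θ ← -57° -56° = -113°
rotate_crank_by(+9°): θ ← -113° +9° = -104°
rotate_crank_by(-90°): θ ← -104° -90° = -194°
rotate_crank_by(+24°): θ ← -194° +24° = -170°
rotate_crank_by(+22°): θ ← -170° +22° = -148°
rotate_crank_by(-31°): θ ← -148° -31° = -179°
crank pin P = (r cos θ, r sin θ) = (-51.992080, -0.907525)
h = r sin θ − e = -0.907525 − 1 = -1.907525
x = r cos θ + √(L² − h²) = -51.992080 + √(22500.0 − 3.6387) = -51.992080 + 149.987871 = 97.995791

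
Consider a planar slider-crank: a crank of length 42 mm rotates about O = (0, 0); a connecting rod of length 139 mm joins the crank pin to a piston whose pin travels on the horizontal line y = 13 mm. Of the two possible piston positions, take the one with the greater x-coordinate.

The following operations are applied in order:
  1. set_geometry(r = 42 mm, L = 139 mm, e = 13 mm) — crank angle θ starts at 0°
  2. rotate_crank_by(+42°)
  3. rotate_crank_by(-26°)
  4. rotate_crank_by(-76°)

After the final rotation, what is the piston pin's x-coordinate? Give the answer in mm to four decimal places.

150.9358

set_geometry: r = 42 mm, L = 139 mm, e = 13 mm; θ ← 0°
rotate_crank_by(+42°): θ ← 0° +42° = 42°
rotate_crank_by(-26°): θ ← 42° -26° = 16°
rotate_crank_by(-76°): θ ← 16° -76° = -60°
crank pin P = (r cos θ, r sin θ) = (21.000000, -36.373067)
h = r sin θ − e = -36.373067 − 13 = -49.373067
x = r cos θ + √(L² − h²) = 21.000000 + √(19321.0 − 2437.6997) = 21.000000 + 129.935754 = 150.935754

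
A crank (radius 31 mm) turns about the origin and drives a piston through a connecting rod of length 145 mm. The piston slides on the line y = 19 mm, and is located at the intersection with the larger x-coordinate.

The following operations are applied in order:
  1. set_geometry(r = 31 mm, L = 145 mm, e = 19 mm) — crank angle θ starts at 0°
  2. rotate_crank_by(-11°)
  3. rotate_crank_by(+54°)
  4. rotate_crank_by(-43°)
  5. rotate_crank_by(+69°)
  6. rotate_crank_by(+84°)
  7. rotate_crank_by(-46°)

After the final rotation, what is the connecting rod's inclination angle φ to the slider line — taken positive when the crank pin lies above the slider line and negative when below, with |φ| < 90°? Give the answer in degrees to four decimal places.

4.2103

set_geometry: r = 31 mm, L = 145 mm, e = 19 mm; θ ← 0°
rotate_crank_by(-11°): θ ← 0° -11° = -11°
rotate_crank_by(+54°): θ ← -11° +54° = 43°
rotate_crank_by(-43°): θ ← 43° -43° = 0°
rotate_crank_by(+69°): θ ← 0° +69° = 69°
rotate_crank_by(+84°): θ ← 69° +84° = 153°
rotate_crank_by(-46°): θ ← 153° -46° = 107°
crank pin P = (r cos θ, r sin θ) = (-9.063523, 29.645447)
h = r sin θ − e = 29.645447 − 19 = 10.645447
sin φ = h / L = 10.645447 / 145 = 0.07341688
φ = arcsin(0.07341688) = 4.210265°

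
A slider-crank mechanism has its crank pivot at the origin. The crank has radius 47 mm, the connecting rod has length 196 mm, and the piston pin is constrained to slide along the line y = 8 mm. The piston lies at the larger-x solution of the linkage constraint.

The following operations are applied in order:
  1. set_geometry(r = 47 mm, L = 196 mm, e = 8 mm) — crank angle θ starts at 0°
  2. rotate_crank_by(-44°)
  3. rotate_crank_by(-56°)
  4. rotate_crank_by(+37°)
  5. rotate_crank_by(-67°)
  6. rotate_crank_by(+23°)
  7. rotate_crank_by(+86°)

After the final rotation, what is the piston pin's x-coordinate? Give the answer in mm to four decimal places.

238.2974

set_geometry: r = 47 mm, L = 196 mm, e = 8 mm; θ ← 0°
rotate_crank_by(-44°): θ ← 0° -44° = -44°
rotate_crank_by(-56°): θ ← -44° -56° = -100°
rotate_crank_by(+37°): θ ← -100° +37° = -63°
rotate_crank_by(-67°): θ ← -63° -67° = -130°
rotate_crank_by(+23°): θ ← -130° +23° = -107°
rotate_crank_by(+86°): θ ← -107° +86° = -21°
crank pin P = (r cos θ, r sin θ) = (43.878280, -16.843294)
h = r sin θ − e = -16.843294 − 8 = -24.843294
x = r cos θ + √(L² − h²) = 43.878280 + √(38416.0 − 617.1892) = 43.878280 + 194.419163 = 238.297443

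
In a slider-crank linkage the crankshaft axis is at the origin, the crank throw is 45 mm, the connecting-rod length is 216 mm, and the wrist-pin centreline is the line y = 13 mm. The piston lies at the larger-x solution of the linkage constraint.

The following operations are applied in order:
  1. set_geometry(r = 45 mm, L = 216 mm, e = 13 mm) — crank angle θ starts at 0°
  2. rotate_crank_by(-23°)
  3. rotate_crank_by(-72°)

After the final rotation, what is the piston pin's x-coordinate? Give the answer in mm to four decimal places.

204.1929

set_geometry: r = 45 mm, L = 216 mm, e = 13 mm; θ ← 0°
rotate_crank_by(-23°): θ ← 0° -23° = -23°
rotate_crank_by(-72°): θ ← -23° -72° = -95°
crank pin P = (r cos θ, r sin θ) = (-3.922008, -44.828761)
h = r sin θ − e = -44.828761 − 13 = -57.828761
x = r cos θ + √(L² − h²) = -3.922008 + √(46656.0 − 3344.1656) = -3.922008 + 208.114955 = 204.192946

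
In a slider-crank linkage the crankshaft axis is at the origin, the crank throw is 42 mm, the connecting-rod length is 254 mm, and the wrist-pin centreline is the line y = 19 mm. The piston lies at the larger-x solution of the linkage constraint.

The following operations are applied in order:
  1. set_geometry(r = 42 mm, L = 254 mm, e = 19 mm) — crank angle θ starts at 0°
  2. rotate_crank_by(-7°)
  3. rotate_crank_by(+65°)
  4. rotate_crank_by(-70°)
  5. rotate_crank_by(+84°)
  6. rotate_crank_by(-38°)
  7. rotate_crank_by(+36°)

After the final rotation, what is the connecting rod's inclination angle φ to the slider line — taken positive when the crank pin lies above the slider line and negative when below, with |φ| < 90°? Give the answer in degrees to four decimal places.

4.6219

set_geometry: r = 42 mm, L = 254 mm, e = 19 mm; θ ← 0°
rotate_crank_by(-7°): θ ← 0° -7° = -7°
rotate_crank_by(+65°): θ ← -7° +65° = 58°
rotate_crank_by(-70°): θ ← 58° -70° = -12°
rotate_crank_by(+84°): θ ← -12° +84° = 72°
rotate_crank_by(-38°): θ ← 72° -38° = 34°
rotate_crank_by(+36°): θ ← 34° +36° = 70°
crank pin P = (r cos θ, r sin θ) = (14.364846, 39.467090)
h = r sin θ − e = 39.467090 − 19 = 20.467090
sin φ = h / L = 20.467090 / 254 = 0.08057909
φ = arcsin(0.08057909) = 4.621853°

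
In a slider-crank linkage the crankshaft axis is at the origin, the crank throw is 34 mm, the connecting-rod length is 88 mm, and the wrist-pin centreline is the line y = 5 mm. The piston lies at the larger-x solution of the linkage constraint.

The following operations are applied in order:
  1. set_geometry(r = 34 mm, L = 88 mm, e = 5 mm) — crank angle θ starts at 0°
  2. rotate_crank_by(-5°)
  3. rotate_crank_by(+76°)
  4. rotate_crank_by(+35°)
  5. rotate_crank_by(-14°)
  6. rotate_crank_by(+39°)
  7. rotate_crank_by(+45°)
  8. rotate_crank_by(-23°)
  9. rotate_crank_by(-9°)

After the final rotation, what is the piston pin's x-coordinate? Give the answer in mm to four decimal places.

59.2082

set_geometry: r = 34 mm, L = 88 mm, e = 5 mm; θ ← 0°
rotate_crank_by(-5°): θ ← 0° -5° = -5°
rotate_crank_by(+76°): θ ← -5° +76° = 71°
rotate_crank_by(+35°): θ ← 71° +35° = 106°
rotate_crank_by(-14°): θ ← 106° -14° = 92°
rotate_crank_by(+39°): θ ← 92° +39° = 131°
rotate_crank_by(+45°): θ ← 131° +45° = 176°
rotate_crank_by(-23°): θ ← 176° -23° = 153°
rotate_crank_by(-9°): θ ← 153° -9° = 144°
crank pin P = (r cos θ, r sin θ) = (-27.506578, 19.984699)
h = r sin θ − e = 19.984699 − 5 = 14.984699
x = r cos θ + √(L² − h²) = -27.506578 + √(7744.0 − 224.5412) = -27.506578 + 86.714813 = 59.208235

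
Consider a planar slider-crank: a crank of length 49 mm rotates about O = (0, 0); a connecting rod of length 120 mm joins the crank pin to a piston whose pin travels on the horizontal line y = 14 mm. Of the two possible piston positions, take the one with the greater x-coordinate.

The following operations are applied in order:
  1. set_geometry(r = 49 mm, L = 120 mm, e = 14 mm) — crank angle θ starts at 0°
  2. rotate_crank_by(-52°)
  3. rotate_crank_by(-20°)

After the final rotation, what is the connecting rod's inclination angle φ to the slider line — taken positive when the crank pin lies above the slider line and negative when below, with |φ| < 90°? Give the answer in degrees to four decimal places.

set_geometry: r = 49 mm, L = 120 mm, e = 14 mm; θ ← 0°
rotate_crank_by(-52°): θ ← 0° -52° = -52°
rotate_crank_by(-20°): θ ← -52° -20° = -72°
crank pin P = (r cos θ, r sin θ) = (15.141833, -46.601769)
h = r sin θ − e = -46.601769 − 14 = -60.601769
sin φ = h / L = -60.601769 / 120 = -0.50501474
φ = arcsin(-0.50501474) = -30.332331°

-30.3323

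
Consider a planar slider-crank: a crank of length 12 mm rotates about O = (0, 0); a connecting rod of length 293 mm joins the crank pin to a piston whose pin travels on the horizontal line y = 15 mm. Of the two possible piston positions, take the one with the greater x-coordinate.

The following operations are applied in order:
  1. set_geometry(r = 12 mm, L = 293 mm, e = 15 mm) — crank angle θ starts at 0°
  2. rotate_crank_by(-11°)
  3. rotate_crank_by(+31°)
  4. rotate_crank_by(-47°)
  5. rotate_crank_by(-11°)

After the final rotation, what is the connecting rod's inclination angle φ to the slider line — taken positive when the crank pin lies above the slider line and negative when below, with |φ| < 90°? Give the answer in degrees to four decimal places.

-4.3822

set_geometry: r = 12 mm, L = 293 mm, e = 15 mm; θ ← 0°
rotate_crank_by(-11°): θ ← 0° -11° = -11°
rotate_crank_by(+31°): θ ← -11° +31° = 20°
rotate_crank_by(-47°): θ ← 20° -47° = -27°
rotate_crank_by(-11°): θ ← -27° -11° = -38°
crank pin P = (r cos θ, r sin θ) = (9.456129, -7.387938)
h = r sin θ − e = -7.387938 − 15 = -22.387938
sin φ = h / L = -22.387938 / 293 = -0.07640934
φ = arcsin(-0.07640934) = -4.382204°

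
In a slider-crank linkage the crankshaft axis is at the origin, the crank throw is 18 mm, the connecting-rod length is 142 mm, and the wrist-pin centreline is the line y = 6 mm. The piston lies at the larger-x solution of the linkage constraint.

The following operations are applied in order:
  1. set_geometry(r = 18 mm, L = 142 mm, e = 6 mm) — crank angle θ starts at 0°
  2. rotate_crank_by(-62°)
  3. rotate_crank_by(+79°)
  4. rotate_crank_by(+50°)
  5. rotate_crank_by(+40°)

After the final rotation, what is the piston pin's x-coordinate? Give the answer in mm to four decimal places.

set_geometry: r = 18 mm, L = 142 mm, e = 6 mm; θ ← 0°
rotate_crank_by(-62°): θ ← 0° -62° = -62°
rotate_crank_by(+79°): θ ← -62° +79° = 17°
rotate_crank_by(+50°): θ ← 17° +50° = 67°
rotate_crank_by(+40°): θ ← 67° +40° = 107°
crank pin P = (r cos θ, r sin θ) = (-5.262691, 17.213486)
h = r sin θ − e = 17.213486 − 6 = 11.213486
x = r cos θ + √(L² − h²) = -5.262691 + √(20164.0 − 125.7423) = -5.262691 + 141.556553 = 136.293862

136.2939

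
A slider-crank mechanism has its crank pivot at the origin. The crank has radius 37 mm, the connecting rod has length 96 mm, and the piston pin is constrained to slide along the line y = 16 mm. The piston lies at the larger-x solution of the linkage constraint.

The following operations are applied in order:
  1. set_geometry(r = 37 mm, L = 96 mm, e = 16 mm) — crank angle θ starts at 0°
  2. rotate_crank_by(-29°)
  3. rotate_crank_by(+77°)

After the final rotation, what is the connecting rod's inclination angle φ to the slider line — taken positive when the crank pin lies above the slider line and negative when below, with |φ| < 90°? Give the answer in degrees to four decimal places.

6.8779

set_geometry: r = 37 mm, L = 96 mm, e = 16 mm; θ ← 0°
rotate_crank_by(-29°): θ ← 0° -29° = -29°
rotate_crank_by(+77°): θ ← -29° +77° = 48°
crank pin P = (r cos θ, r sin θ) = (24.757832, 27.496359)
h = r sin θ − e = 27.496359 − 16 = 11.496359
sin φ = h / L = 11.496359 / 96 = 0.11975373
φ = arcsin(0.11975373) = 6.877890°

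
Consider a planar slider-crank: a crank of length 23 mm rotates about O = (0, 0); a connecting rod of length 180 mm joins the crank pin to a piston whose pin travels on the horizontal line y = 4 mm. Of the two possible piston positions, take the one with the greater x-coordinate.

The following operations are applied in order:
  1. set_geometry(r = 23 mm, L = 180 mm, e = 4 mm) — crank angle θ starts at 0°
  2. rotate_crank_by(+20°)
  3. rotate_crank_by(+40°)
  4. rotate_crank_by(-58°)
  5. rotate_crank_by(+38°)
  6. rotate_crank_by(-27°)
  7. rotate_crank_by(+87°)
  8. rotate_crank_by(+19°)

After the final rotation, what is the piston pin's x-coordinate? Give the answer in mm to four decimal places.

set_geometry: r = 23 mm, L = 180 mm, e = 4 mm; θ ← 0°
rotate_crank_by(+20°): θ ← 0° +20° = 20°
rotate_crank_by(+40°): θ ← 20° +40° = 60°
rotate_crank_by(-58°): θ ← 60° -58° = 2°
rotate_crank_by(+38°): θ ← 2° +38° = 40°
rotate_crank_by(-27°): θ ← 40° -27° = 13°
rotate_crank_by(+87°): θ ← 13° +87° = 100°
rotate_crank_by(+19°): θ ← 100° +19° = 119°
crank pin P = (r cos θ, r sin θ) = (-11.150621, 20.116253)
h = r sin θ − e = 20.116253 − 4 = 16.116253
x = r cos θ + √(L² − h²) = -11.150621 + √(32400.0 − 259.7336) = -11.150621 + 179.277066 = 168.126445

168.1264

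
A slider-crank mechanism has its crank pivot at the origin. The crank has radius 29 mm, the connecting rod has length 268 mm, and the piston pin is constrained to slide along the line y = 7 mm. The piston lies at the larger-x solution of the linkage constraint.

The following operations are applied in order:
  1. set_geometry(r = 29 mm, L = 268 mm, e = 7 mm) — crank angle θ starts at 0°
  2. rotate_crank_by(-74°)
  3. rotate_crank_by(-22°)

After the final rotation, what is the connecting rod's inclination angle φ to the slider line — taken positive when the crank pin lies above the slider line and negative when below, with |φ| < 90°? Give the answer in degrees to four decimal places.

set_geometry: r = 29 mm, L = 268 mm, e = 7 mm; θ ← 0°
rotate_crank_by(-74°): θ ← 0° -74° = -74°
rotate_crank_by(-22°): θ ← -74° -22° = -96°
crank pin P = (r cos θ, r sin θ) = (-3.031325, -28.841135)
h = r sin θ − e = -28.841135 − 7 = -35.841135
sin φ = h / L = -35.841135 / 268 = -0.13373558
φ = arcsin(-0.13373558) = -7.685511°

-7.6855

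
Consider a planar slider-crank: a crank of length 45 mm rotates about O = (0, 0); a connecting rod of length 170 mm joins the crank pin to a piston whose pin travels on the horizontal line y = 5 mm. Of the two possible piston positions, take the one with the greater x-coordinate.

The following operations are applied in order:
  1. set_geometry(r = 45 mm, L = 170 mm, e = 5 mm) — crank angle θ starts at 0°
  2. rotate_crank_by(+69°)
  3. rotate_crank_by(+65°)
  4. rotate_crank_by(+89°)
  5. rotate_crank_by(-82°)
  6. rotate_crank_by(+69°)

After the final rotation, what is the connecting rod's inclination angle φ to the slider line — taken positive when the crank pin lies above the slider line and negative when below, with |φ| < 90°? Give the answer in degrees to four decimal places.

set_geometry: r = 45 mm, L = 170 mm, e = 5 mm; θ ← 0°
rotate_crank_by(+69°): θ ← 0° +69° = 69°
rotate_crank_by(+65°): θ ← 69° +65° = 134°
rotate_crank_by(+89°): θ ← 134° +89° = 223°
rotate_crank_by(-82°): θ ← 223° -82° = 141°
rotate_crank_by(+69°): θ ← 141° +69° = 210°
crank pin P = (r cos θ, r sin θ) = (-38.971143, -22.500000)
h = r sin θ − e = -22.500000 − 5 = -27.500000
sin φ = h / L = -27.500000 / 170 = -0.16176471
φ = arcsin(-0.16176471) = -9.309341°

-9.3093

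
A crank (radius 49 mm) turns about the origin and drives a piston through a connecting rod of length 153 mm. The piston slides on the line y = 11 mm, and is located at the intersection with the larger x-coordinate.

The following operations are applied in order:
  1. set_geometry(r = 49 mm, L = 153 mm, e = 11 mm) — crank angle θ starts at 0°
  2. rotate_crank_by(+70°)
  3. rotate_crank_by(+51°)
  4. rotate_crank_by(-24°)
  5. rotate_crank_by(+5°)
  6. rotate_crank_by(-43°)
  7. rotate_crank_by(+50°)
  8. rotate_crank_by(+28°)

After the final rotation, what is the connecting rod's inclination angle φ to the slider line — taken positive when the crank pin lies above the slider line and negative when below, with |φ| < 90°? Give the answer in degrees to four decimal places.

8.4254

set_geometry: r = 49 mm, L = 153 mm, e = 11 mm; θ ← 0°
rotate_crank_by(+70°): θ ← 0° +70° = 70°
rotate_crank_by(+51°): θ ← 70° +51° = 121°
rotate_crank_by(-24°): θ ← 121° -24° = 97°
rotate_crank_by(+5°): θ ← 97° +5° = 102°
rotate_crank_by(-43°): θ ← 102° -43° = 59°
rotate_crank_by(+50°): θ ← 59° +50° = 109°
rotate_crank_by(+28°): θ ← 109° +28° = 137°
crank pin P = (r cos θ, r sin θ) = (-35.836331, 33.417920)
h = r sin θ − e = 33.417920 − 11 = 22.417920
sin φ = h / L = 22.417920 / 153 = 0.14652235
φ = arcsin(0.14652235) = 8.425445°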